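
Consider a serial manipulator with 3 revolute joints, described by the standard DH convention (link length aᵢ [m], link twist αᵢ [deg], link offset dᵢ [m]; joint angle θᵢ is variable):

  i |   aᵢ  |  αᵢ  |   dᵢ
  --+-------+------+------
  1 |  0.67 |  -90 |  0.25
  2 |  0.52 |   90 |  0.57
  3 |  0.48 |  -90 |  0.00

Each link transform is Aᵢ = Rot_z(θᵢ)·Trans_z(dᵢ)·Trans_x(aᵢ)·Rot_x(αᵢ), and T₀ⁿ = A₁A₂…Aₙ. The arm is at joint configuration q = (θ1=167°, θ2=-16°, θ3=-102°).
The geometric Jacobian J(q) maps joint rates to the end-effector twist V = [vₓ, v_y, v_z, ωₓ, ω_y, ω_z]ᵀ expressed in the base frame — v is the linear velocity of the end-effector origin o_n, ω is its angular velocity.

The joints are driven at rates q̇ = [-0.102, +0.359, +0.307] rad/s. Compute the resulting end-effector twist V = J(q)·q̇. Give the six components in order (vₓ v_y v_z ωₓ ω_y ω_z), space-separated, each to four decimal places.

-0.1540 0.1794 -0.1053 0.0017 -0.3688 0.1931

o_n = [-1.0690, 0.1437, 0.3658]
J₁: ẑ×o_n = [-0.1437, -1.0690, 0.0000], ω = ẑ
J2: z=[-0.2250, -0.9744, 0.0000] o=[-0.6528, 0.1507, 0.2500] → [-0.1129, 0.0261, -0.4039, -0.2250, -0.9744, 0.0000]
J3: z=[0.2686, -0.0620, 0.9613] o=[-1.2681, -0.2922, 0.3933] → [-0.4173, 0.1988, 0.1294, 0.2686, -0.0620, 0.9613]
V = J·q̇ = [-0.1540, 0.1794, -0.1053, 0.0017, -0.3688, 0.1931]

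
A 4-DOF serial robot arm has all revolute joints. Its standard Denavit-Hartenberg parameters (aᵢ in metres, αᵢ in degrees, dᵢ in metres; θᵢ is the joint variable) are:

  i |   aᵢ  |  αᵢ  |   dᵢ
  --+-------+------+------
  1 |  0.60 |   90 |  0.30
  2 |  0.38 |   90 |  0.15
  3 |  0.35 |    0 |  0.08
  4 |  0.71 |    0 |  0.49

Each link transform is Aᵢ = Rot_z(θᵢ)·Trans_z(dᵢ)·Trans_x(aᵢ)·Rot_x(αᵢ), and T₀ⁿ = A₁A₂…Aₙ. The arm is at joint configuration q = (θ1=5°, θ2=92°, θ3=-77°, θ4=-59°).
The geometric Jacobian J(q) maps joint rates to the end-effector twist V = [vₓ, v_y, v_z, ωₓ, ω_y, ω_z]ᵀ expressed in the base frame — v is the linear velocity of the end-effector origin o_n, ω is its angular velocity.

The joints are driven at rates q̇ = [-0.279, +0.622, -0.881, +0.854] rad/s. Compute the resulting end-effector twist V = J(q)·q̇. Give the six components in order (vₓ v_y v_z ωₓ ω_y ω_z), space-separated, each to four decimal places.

o_n = [1.1074, 0.7837, 0.2679]
J₁: ẑ×o_n = [-0.7837, 1.1074, 0.0000], ω = ẑ
J2: z=[0.0872, -0.9962, 0.0000] o=[0.5977, 0.0523, 0.3000] → [0.0320, 0.0028, 0.5715, 0.0872, -0.9962, 0.0000]
J3: z=[0.9956, 0.0871, 0.0349] o=[0.5976, -0.0983, 0.6798] → [-0.0667, 0.4278, 0.8337, 0.9956, 0.0871, 0.0349]
J4: z=[0.9956, 0.0871, 0.0349] o=[0.6448, 0.2482, 0.7612] → [-0.0617, 0.5073, 0.4929, 0.9956, 0.0871, 0.0349]
V = J·q̇ = [0.2446, -0.2509, 0.0419, 0.0273, -0.6220, -0.2799]

0.2446 -0.2509 0.0419 0.0273 -0.6220 -0.2799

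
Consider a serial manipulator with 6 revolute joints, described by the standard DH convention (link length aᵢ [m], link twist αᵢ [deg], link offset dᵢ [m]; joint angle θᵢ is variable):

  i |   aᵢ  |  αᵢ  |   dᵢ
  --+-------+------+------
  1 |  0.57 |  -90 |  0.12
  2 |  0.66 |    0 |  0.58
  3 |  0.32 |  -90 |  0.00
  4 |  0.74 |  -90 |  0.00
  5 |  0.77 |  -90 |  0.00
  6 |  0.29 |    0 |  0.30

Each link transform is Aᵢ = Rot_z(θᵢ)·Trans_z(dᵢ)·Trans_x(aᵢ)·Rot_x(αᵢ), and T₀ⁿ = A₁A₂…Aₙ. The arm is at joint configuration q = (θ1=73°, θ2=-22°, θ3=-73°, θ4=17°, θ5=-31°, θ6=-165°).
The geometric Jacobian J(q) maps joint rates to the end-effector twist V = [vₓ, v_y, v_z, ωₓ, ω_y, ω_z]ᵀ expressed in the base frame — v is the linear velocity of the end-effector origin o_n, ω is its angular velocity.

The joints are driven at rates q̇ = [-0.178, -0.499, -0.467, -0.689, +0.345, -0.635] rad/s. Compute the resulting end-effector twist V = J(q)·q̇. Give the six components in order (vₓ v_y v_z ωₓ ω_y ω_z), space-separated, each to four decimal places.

-1.3512 -1.5189 0.4747 1.1163 -0.4543 -0.6027

o_n = [0.1860, 1.0323, 1.9159]
J₁: ẑ×o_n = [-1.0323, 0.1860, 0.0000], ω = ẑ
J2: z=[-0.9563, 0.2924, 0.0000] o=[0.1667, 0.5451, 0.1200] → [0.5251, 1.7175, -0.4716, -0.9563, 0.2924, 0.0000]
J3: z=[-0.9563, 0.2924, 0.0000] o=[-0.2091, 1.2999, 0.3672] → [0.4528, 1.4810, 0.1404, -0.9563, 0.2924, 0.0000]
J4: z=[0.2913, 0.9527, 0.0872] o=[-0.2172, 1.2732, 0.6860] → [1.1927, -0.3231, -0.4543, 0.2913, 0.9527, 0.0872]
J5: z=[0.9220, -0.2552, -0.2913] o=[-0.0284, 1.1510, 1.3910] → [-0.1685, -0.5464, -0.0547, 0.9220, -0.2552, -0.2913]
J6: z=[-0.1182, -0.9017, 0.4160] o=[0.2556, 1.4197, 2.0543] → [0.2859, -0.0453, -0.0169, -0.1182, -0.9017, 0.4160]
V = J·q̇ = [-1.3512, -1.5189, 0.4747, 1.1163, -0.4543, -0.6027]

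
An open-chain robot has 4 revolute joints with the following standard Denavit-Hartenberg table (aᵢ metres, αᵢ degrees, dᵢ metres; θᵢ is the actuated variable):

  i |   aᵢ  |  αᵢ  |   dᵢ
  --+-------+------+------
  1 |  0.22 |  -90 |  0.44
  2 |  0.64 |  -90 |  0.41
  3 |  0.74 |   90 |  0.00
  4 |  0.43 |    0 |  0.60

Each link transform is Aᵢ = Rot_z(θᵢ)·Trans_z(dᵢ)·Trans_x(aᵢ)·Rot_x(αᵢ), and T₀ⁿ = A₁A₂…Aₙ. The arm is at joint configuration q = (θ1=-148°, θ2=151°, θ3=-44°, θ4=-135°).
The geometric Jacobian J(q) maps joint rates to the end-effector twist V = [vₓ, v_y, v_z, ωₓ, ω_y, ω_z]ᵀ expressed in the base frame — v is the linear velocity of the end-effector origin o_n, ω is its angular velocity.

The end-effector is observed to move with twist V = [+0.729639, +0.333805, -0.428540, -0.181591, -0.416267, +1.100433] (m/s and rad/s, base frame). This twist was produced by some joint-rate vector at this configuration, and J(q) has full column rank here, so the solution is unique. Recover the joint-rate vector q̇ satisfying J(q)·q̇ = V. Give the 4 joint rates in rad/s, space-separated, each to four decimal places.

0.7030 -0.2820 0.1660 0.7490

o_n = [0.6930, -0.9164, -0.0862]
J₁: ẑ×o_n = [0.9164, 0.6930, -0.0000], ω = ẑ
J2: z=[0.5299, -0.8480, 0.0000] o=[-0.1866, -0.1166, 0.4400] → [0.4462, 0.2788, 0.3221, 0.5299, -0.8480, 0.0000]
J3: z=[0.4111, 0.2569, 0.8746] o=[0.5054, -0.1677, 0.1297] → [0.5994, 0.2529, -0.3561, 0.4111, 0.2569, 0.8746]
J4: z=[-0.1340, -0.9320, 0.3368] o=[1.1726, -0.3569, -0.1283] → [0.1491, -0.1559, -0.3720, -0.1340, -0.9320, 0.3368]
q̇ = J⁺·V = [0.7030, -0.2820, 0.1660, 0.7490]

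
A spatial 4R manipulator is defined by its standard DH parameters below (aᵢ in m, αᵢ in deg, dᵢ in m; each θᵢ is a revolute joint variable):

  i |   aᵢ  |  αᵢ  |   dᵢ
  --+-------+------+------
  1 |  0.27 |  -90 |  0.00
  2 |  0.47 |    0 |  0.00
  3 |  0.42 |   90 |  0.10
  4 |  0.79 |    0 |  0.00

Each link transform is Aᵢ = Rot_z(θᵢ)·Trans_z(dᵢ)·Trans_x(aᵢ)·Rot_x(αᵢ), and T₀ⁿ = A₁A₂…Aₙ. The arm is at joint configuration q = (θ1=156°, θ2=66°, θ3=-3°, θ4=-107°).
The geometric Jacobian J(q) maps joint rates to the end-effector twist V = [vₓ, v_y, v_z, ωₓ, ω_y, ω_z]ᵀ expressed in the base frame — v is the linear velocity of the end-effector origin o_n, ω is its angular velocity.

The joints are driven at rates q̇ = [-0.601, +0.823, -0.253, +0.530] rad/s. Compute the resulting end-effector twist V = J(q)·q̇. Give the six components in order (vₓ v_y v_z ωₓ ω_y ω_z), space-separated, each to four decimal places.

o_n = [-0.2331, 0.8213, -0.5978]
J₁: ẑ×o_n = [-0.8213, -0.2331, 0.0000], ω = ẑ
J2: z=[-0.4067, -0.9135, 0.0000] o=[-0.2467, 0.1098, 0.0000] → [0.5461, -0.2431, -0.2770, -0.4067, -0.9135, 0.0000]
J3: z=[-0.4067, -0.9135, 0.0000] o=[-0.4213, 0.1876, -0.4294] → [0.1539, -0.0685, -0.0858, -0.4067, -0.9135, 0.0000]
J4: z=[-0.8140, 0.3624, 0.4540] o=[-0.6362, 0.1738, -0.8036] → [-0.2194, 0.3505, -0.6731, -0.8140, 0.3624, 0.4540]
V = J·q̇ = [0.7878, 0.1431, -0.5630, -0.6632, -0.3286, -0.3604]

0.7878 0.1431 -0.5630 -0.6632 -0.3286 -0.3604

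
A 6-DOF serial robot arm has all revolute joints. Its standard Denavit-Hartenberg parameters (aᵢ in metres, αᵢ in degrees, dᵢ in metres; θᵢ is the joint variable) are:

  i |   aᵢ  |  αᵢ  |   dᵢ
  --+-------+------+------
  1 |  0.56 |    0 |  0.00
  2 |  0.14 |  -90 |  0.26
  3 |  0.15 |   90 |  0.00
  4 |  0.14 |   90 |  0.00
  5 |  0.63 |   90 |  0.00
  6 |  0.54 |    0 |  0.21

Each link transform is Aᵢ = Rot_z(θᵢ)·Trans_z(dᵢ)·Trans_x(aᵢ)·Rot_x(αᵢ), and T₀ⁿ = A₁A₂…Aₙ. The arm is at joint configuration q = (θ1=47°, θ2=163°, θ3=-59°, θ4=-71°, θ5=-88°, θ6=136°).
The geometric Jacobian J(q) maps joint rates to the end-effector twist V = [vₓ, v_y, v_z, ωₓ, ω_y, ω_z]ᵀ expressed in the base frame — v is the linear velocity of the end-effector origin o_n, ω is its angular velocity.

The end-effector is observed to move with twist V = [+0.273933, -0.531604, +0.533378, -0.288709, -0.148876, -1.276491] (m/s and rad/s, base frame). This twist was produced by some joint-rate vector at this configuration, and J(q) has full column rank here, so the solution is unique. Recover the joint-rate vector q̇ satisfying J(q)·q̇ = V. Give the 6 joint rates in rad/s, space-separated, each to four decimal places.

o_n = [0.1442, 0.3463, -0.0607]
J₁: ẑ×o_n = [-0.3463, 0.1442, 0.0000], ω = ẑ
J2: z=[0.0000, 0.0000, 1.0000] o=[0.3819, 0.4096, 0.0000] → [0.0633, -0.2377, 0.0000, 0.0000, 0.0000, 1.0000]
J3: z=[0.5000, -0.8660, 0.0000] o=[0.2607, 0.3396, 0.2600] → [0.2777, 0.1603, -0.0975, 0.5000, -0.8660, 0.0000]
J4: z=[0.7423, 0.4286, 0.5150] o=[0.1938, 0.3009, 0.3886] → [-0.2159, 0.3080, 0.0549, 0.7423, 0.4286, 0.5150]
J5: z=[0.2590, 0.5254, -0.8105] o=[0.1073, 0.4038, 0.4276] → [-0.3032, 0.0965, -0.0343, 0.2590, 0.5254, -0.8105]
J6: z=[0.5917, -0.7495, -0.2969] o=[-0.3737, 0.1501, 0.1095] → [0.1858, -0.0531, 0.5042, 0.5917, -0.7495, -0.2969]
q̇ = J⁺·V = [-0.7010, 0.2400, -0.8660, -0.6640, 0.2260, 0.9780]

-0.7010 0.2400 -0.8660 -0.6640 0.2260 0.9780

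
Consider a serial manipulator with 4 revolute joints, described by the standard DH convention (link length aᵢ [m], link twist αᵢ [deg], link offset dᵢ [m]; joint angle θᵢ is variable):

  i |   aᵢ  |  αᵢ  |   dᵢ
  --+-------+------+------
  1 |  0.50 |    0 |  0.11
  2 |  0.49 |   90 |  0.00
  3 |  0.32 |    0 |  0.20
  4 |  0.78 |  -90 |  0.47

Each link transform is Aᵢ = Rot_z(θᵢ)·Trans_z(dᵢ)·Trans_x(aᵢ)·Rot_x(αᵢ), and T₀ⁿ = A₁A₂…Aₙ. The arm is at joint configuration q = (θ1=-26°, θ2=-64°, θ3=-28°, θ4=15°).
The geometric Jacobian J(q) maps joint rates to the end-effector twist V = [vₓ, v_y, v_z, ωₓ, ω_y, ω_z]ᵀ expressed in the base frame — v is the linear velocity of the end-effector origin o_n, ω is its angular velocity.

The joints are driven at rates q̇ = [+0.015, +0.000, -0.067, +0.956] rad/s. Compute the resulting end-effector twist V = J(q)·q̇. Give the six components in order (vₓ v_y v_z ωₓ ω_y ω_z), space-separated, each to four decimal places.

o_n = [-0.2206, -1.7517, -0.2157]
J₁: ẑ×o_n = [1.7517, -0.2206, 0.0000], ω = ẑ
J2: z=[0.0000, 0.0000, 1.0000] o=[0.4494, -0.2192, 0.1100] → [1.5326, -0.6700, 0.0000, 0.0000, 0.0000, 1.0000]
J3: z=[-1.0000, -0.0000, 0.0000] o=[0.4494, -0.7092, 0.1100] → [0.0000, -0.3257, 1.0426, -1.0000, -0.0000, 0.0000]
J4: z=[-1.0000, -0.0000, 0.0000] o=[0.2494, -0.9917, -0.0402] → [0.0000, -0.1755, 0.7600, -1.0000, -0.0000, 0.0000]
V = J·q̇ = [0.0263, -0.1492, 0.6567, -0.8890, -0.0000, 0.0150]

0.0263 -0.1492 0.6567 -0.8890 -0.0000 0.0150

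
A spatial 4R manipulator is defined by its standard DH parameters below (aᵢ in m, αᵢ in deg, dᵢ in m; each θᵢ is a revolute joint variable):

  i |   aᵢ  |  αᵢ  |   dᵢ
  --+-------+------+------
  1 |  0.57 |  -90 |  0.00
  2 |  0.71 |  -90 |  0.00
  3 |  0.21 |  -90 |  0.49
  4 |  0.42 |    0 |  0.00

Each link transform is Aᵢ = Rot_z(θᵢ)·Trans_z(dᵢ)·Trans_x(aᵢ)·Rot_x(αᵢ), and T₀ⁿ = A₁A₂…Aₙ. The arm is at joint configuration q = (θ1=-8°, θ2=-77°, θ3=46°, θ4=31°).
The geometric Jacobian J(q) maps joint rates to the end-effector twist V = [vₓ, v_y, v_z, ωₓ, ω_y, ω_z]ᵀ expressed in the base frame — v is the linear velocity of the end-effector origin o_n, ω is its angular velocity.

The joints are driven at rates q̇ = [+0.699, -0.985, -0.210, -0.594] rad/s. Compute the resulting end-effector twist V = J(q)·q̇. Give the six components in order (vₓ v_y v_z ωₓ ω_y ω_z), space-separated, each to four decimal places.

o_n = [1.0178, -0.5571, 1.0161]
J₁: ẑ×o_n = [0.5571, 1.0178, -0.0000], ω = ẑ
J2: z=[0.1392, 0.9903, 0.0000] o=[0.5645, -0.0793, 0.0000] → [1.0062, -0.1414, -0.5155, 0.1392, 0.9903, 0.0000]
J3: z=[0.9649, -0.1356, -0.2250] o=[0.7226, -0.1016, 0.6918] → [-0.1464, -0.3793, -0.3995, 0.9649, -0.1356, -0.2250]
J4: z=[-0.2569, -0.6654, -0.7009] o=[1.2069, -0.3222, 0.7237] → [-0.3592, 0.2076, -0.0654, -0.2569, -0.6654, -0.7009]
V = J·q̇ = [-0.3575, 0.8071, 0.6305, -0.1871, -0.5517, 1.1626]

-0.3575 0.8071 0.6305 -0.1871 -0.5517 1.1626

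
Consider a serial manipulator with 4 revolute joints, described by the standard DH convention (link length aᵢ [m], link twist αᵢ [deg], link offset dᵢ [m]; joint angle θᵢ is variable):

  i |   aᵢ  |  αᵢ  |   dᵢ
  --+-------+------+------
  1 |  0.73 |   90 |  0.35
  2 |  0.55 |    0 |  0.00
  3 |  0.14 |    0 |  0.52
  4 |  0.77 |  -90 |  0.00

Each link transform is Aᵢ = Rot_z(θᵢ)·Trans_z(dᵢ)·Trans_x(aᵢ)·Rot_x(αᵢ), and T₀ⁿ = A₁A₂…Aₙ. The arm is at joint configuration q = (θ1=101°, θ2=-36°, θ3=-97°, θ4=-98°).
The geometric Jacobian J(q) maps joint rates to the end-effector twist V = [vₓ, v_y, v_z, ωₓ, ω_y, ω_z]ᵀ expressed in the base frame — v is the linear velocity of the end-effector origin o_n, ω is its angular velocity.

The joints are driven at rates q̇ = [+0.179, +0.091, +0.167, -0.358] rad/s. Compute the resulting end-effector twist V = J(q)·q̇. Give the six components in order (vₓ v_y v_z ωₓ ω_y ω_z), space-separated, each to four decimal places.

o_n = [0.3969, 0.6832, 0.5227]
J₁: ẑ×o_n = [-0.6832, 0.3969, 0.0000], ω = ẑ
J2: z=[0.9816, 0.1908, 0.0000] o=[-0.1393, 0.7166, 0.3500] → [0.0330, -0.1696, -0.1351, 0.9816, 0.1908, 0.0000]
J3: z=[0.9816, 0.1908, 0.0000] o=[-0.2242, 1.1534, 0.0267] → [0.0946, -0.4869, -0.5801, 0.9816, 0.1908, 0.0000]
J4: z=[0.9816, 0.1908, 0.0000] o=[0.3045, 1.1589, -0.0757] → [0.1142, -0.5874, -0.4846, 0.9816, 0.1908, 0.0000]
V = J·q̇ = [-0.1444, 0.1846, 0.0643, -0.0982, -0.0191, 0.1790]

-0.1444 0.1846 0.0643 -0.0982 -0.0191 0.1790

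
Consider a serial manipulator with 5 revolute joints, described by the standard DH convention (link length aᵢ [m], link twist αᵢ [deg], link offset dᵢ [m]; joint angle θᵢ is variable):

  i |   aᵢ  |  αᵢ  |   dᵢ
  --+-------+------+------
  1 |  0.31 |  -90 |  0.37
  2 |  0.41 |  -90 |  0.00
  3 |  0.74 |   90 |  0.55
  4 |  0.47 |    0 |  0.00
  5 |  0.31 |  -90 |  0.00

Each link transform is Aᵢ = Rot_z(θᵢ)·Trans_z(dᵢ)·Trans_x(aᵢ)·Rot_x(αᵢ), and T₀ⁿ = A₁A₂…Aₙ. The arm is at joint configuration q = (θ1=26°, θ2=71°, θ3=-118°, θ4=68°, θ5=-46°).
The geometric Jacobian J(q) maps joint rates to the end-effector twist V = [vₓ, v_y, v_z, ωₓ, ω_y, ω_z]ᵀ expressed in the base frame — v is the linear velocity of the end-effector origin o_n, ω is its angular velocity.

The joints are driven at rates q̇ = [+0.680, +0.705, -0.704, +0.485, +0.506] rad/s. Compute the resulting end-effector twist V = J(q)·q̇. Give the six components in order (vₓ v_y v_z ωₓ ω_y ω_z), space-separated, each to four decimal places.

-0.7387 -1.7154 1.2120 0.2371 0.3824 1.7365

o_n = [-1.1690, 0.6121, 0.1578]
J₁: ẑ×o_n = [-0.6121, -1.1690, 0.0000], ω = ẑ
J2: z=[-0.4384, 0.8988, 0.0000] o=[0.2786, 0.1359, 0.3700] → [-0.1907, -0.0930, 1.0923, -0.4384, 0.8988, 0.0000]
J3: z=[-0.8498, -0.4145, -0.3256] o=[0.3986, 0.1944, -0.0177] → [0.0633, 0.6595, -1.0047, -0.8498, -0.4145, -0.3256]
J4: z=[-0.0526, -0.5480, 0.8348] o=[-0.4569, 0.5041, 0.1318] → [-0.1044, -0.5931, -0.3959, -0.0526, -0.5480, 0.8348]
J5: z=[-0.0526, -0.5480, 0.8348] o=[-0.9196, 0.4514, 0.0680] → [-0.1834, -0.2035, -0.1451, -0.0526, -0.5480, 0.8348]
V = J·q̇ = [-0.7387, -1.7154, 1.2120, 0.2371, 0.3824, 1.7365]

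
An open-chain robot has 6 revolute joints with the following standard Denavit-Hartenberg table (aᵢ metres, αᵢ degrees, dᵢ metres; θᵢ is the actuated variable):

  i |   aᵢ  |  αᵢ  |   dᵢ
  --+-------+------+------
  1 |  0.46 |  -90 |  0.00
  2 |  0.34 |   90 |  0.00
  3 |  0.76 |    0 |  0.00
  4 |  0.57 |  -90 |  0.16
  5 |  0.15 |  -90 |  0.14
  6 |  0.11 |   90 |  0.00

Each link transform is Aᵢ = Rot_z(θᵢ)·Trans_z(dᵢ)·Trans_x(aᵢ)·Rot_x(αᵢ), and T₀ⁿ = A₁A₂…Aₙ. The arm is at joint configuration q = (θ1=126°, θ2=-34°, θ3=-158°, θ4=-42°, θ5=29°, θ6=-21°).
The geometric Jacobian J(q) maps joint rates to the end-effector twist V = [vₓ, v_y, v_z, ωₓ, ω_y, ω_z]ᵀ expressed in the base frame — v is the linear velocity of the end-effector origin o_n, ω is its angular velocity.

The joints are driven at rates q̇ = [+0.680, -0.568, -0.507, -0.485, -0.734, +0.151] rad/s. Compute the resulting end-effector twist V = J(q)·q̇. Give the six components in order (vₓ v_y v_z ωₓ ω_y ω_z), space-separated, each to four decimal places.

-0.8477 -0.2656 -0.5016 -0.6035 0.6662 -0.0730

o_n = [0.4596, -0.3217, -0.6228]
J₁: ẑ×o_n = [0.3217, 0.4596, -0.0000], ω = ẑ
J2: z=[-0.8090, -0.5878, 0.0000] o=[-0.2704, 0.3721, 0.0000] → [0.3661, -0.5039, 0.9904, -0.8090, -0.5878, 0.0000]
J3: z=[0.3287, -0.4524, 0.8290] o=[-0.4361, 0.6002, 0.1901] → [1.1320, 1.0097, 0.1022, 0.3287, -0.4524, 0.8290]
J4: z=[0.3287, -0.4524, 0.8290] o=[0.1376, 0.2949, -0.2039] → [0.7007, 0.4046, -0.0570, 0.3287, -0.4524, 0.8290]
J5: z=[0.9269, 0.3229, -0.1913] o=[0.2935, -0.2513, -0.3708] → [-0.0948, 0.2018, -0.1189, 0.9269, 0.3229, -0.1913]
J6: z=[-0.3753, 0.7987, -0.4703] o=[0.4232, -0.2823, -0.5268] → [-0.0952, -0.0532, -0.0143, -0.3753, 0.7987, -0.4703]
V = J·q̇ = [-0.8477, -0.2656, -0.5016, -0.6035, 0.6662, -0.0730]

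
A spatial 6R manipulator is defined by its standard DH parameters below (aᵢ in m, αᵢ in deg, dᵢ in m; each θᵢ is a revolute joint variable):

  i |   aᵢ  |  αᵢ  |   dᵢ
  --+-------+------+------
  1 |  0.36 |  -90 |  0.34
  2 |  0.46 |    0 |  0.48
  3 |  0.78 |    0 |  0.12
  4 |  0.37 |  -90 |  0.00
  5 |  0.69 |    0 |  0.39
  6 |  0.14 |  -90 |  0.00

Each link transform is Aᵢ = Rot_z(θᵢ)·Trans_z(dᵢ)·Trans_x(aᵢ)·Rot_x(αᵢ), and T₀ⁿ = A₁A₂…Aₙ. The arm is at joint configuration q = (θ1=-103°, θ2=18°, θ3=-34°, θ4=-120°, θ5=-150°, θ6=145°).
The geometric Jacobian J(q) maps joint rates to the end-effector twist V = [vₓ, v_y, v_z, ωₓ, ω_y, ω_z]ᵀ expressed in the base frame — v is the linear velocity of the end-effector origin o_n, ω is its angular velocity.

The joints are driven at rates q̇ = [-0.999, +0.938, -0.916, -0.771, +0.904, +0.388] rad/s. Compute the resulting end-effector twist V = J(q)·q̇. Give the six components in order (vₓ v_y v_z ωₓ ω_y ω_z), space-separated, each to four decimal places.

-1.5769 -0.0748 0.0511 -0.9317 -0.7060 -0.0696

o_n = [0.5094, -2.0487, 0.6322]
J₁: ẑ×o_n = [2.0487, 0.5094, -0.0000], ω = ẑ
J2: z=[0.9744, -0.2250, 0.0000] o=[-0.0810, -0.3508, 0.3400] → [-0.0657, -0.2847, -1.5216, 0.9744, -0.2250, 0.0000]
J3: z=[0.9744, -0.2250, 0.0000] o=[0.2883, -0.8850, 0.1979] → [-0.0977, -0.4232, -1.0841, 0.9744, -0.2250, 0.0000]
J4: z=[0.9744, -0.2250, 0.0000] o=[0.2366, -1.6426, 0.4128] → [-0.0493, -0.2137, -0.3343, 0.9744, -0.2250, 0.0000]
J5: z=[-0.1563, -0.6769, 0.7193] o=[0.2964, -1.3833, 0.6699] → [0.5042, 0.1473, 0.2481, -0.1563, -0.6769, 0.7193]
J6: z=[-0.1563, -0.6769, 0.7193] o=[0.4750, -2.1437, 0.5353] → [-0.1339, 0.0399, 0.0085, -0.1563, -0.6769, 0.7193]
V = J·q̇ = [-1.5769, -0.0748, 0.0511, -0.9317, -0.7060, -0.0696]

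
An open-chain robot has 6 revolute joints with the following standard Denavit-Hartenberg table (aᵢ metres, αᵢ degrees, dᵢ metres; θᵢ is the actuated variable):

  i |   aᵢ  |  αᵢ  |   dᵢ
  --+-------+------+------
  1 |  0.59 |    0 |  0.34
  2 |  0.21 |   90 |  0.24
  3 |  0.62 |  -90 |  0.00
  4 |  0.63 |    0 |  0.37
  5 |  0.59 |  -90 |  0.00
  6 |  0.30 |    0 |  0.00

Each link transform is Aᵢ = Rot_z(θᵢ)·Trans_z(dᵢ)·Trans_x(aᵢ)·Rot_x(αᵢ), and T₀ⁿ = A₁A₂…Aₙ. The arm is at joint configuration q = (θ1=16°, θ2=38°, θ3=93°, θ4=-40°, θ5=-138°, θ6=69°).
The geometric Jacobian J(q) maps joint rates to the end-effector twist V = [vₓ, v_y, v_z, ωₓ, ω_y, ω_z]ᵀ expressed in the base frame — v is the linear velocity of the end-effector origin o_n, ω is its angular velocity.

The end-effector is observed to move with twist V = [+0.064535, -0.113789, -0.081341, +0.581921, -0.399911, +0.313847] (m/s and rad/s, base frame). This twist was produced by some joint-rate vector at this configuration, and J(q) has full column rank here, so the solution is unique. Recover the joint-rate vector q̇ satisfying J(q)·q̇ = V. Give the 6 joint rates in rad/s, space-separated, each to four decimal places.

-0.0900 0.3940 0.4520 -0.2550 0.2360 0.2540

o_n = [0.9726, -0.0096, 0.9803]
J₁: ẑ×o_n = [0.0096, 0.9726, -0.0000], ω = ẑ
J2: z=[0.0000, 0.0000, 1.0000] o=[0.5671, 0.1626, 0.3400] → [0.1723, 0.4055, -0.0000, 0.0000, 0.0000, 1.0000]
J3: z=[0.8090, -0.5878, 0.0000] o=[0.6906, 0.3325, 0.5800] → [-0.2353, -0.3238, -0.1110, 0.8090, -0.5878, 0.0000]
J4: z=[-0.5870, -0.8079, -0.0523] o=[0.6715, 0.3063, 1.1992] → [0.1603, -0.1442, 0.4287, -0.5870, -0.8079, -0.0523]
J5: z=[-0.5870, -0.8079, -0.0523] o=[0.7671, -0.2511, 1.6617] → [0.5632, -0.4108, 0.0243, -0.5870, -0.8079, -0.0523]
J6: z=[0.8075, -0.5889, 0.0349] o=[0.8019, -0.2383, 1.0729] → [0.0466, 0.0808, 0.2851, 0.8075, -0.5889, 0.0349]
q̇ = J⁺·V = [-0.0900, 0.3940, 0.4520, -0.2550, 0.2360, 0.2540]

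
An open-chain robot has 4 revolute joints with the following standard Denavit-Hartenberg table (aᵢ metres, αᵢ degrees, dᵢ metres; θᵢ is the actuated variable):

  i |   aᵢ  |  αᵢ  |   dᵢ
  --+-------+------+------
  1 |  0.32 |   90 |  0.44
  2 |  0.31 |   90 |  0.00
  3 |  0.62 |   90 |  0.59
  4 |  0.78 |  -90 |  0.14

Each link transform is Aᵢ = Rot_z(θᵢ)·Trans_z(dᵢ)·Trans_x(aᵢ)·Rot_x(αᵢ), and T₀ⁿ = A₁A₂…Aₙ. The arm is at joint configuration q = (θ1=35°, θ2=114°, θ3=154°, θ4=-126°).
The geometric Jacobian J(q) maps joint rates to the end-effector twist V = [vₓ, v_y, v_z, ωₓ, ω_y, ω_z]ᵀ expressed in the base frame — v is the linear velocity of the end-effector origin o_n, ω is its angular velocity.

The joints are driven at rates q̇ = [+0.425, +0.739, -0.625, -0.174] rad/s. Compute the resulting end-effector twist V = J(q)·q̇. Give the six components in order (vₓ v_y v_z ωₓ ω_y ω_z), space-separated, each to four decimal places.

o_n = [0.2688, -0.0518, 0.6299]
J₁: ẑ×o_n = [0.0518, 0.2688, -0.0000], ω = ẑ
J2: z=[0.5736, -0.8192, 0.0000] o=[0.2621, 0.1835, 0.4400] → [-0.1556, -0.1089, -0.1295, 0.5736, -0.8192, 0.0000]
J3: z=[0.7483, 0.5240, 0.4067] o=[0.1588, 0.1112, 0.7232] → [0.0174, 0.1145, -0.1796, 0.7483, 0.5240, 0.4067]
J4: z=[0.3695, -0.8385, 0.4005] o=[0.9419, 0.3277, 0.4541] → [0.0045, -0.3345, -0.7046, 0.3695, -0.8385, 0.4005]
V = J·q̇ = [-0.1047, 0.0204, 0.1392, -0.1081, -0.7869, 0.1011]

-0.1047 0.0204 0.1392 -0.1081 -0.7869 0.1011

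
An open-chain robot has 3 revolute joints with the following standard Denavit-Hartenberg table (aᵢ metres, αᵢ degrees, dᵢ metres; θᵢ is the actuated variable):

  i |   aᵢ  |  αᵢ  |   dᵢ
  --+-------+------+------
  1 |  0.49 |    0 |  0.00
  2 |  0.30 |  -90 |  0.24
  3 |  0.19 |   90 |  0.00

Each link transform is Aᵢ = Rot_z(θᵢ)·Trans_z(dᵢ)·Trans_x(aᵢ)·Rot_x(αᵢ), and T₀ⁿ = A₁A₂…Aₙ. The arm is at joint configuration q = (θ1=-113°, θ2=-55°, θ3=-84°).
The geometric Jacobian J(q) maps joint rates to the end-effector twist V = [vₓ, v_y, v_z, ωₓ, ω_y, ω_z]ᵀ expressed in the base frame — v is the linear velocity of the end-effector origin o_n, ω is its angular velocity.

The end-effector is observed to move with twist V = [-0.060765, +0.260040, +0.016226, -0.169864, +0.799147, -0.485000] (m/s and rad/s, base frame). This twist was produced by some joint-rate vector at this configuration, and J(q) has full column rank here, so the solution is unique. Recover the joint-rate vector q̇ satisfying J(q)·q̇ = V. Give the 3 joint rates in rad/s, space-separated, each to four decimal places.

o_n = [-0.5043, -0.5176, 0.4290]
J₁: ẑ×o_n = [0.5176, -0.5043, 0.0000], ω = ẑ
J2: z=[0.0000, 0.0000, 1.0000] o=[-0.1915, -0.4510, 0.0000] → [0.0665, -0.3129, 0.0000, 0.0000, 0.0000, 1.0000]
J3: z=[0.2079, -0.9781, 0.0000] o=[-0.4849, -0.5134, 0.2400] → [-0.1848, -0.0393, -0.0199, 0.2079, -0.9781, 0.0000]
q̇ = J⁺·V = [-0.3980, -0.0870, -0.8170]

-0.3980 -0.0870 -0.8170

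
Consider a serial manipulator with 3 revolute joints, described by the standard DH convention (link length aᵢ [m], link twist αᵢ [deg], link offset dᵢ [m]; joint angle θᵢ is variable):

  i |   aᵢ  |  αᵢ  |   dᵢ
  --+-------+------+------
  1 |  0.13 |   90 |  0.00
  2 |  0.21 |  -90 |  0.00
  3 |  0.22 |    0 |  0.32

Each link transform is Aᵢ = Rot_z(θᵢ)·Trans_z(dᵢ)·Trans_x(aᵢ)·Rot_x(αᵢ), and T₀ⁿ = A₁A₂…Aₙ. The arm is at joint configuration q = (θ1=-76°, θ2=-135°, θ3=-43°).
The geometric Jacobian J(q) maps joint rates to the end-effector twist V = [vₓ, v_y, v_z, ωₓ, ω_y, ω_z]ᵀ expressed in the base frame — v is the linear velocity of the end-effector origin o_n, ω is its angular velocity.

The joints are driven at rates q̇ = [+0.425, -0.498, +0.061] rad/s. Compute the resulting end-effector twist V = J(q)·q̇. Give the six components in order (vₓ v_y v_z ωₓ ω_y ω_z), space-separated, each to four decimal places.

0.0033 0.1925 0.0115 0.4936 0.0786 0.3819

o_n = [-0.1228, -0.1275, -0.4885]
J₁: ẑ×o_n = [0.1275, -0.1228, 0.0000], ω = ẑ
J2: z=[-0.9703, -0.2419, 0.0000] o=[0.0314, -0.1261, 0.0000] → [0.1182, -0.4740, -0.0360, -0.9703, -0.2419, 0.0000]
J3: z=[0.1711, -0.6861, -0.7071] o=[-0.0045, 0.0179, -0.1485] → [0.1305, 0.1419, -0.1061, 0.1711, -0.6861, -0.7071]
V = J·q̇ = [0.0033, 0.1925, 0.0115, 0.4936, 0.0786, 0.3819]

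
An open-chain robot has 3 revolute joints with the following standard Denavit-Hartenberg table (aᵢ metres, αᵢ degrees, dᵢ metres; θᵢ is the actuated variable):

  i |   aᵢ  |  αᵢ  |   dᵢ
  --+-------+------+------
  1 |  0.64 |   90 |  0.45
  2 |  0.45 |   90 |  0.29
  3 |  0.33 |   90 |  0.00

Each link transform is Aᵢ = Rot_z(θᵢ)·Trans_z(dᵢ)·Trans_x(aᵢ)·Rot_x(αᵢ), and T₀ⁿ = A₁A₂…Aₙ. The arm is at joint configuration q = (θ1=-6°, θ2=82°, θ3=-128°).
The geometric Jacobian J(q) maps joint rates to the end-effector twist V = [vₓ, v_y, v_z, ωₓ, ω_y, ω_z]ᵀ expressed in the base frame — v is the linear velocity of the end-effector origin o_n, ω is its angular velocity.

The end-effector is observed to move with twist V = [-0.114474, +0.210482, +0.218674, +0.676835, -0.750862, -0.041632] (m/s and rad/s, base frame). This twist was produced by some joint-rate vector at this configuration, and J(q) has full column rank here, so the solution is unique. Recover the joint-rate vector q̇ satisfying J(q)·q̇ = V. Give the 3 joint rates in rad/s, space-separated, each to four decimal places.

0.0640 0.6760 0.7590

o_n = [0.6675, -0.1003, 0.6944]
J₁: ẑ×o_n = [0.1003, 0.6675, -0.0000], ω = ẑ
J2: z=[-0.1045, -0.9945, 0.0000] o=[0.6365, -0.0669, 0.4500] → [-0.2431, 0.0255, 0.0344, -0.1045, -0.9945, 0.0000]
J3: z=[0.9848, -0.1035, -0.1392] o=[0.6685, -0.3619, 0.8956] → [0.0572, 0.1983, 0.2575, 0.9848, -0.1035, -0.1392]
q̇ = J⁺·V = [0.0640, 0.6760, 0.7590]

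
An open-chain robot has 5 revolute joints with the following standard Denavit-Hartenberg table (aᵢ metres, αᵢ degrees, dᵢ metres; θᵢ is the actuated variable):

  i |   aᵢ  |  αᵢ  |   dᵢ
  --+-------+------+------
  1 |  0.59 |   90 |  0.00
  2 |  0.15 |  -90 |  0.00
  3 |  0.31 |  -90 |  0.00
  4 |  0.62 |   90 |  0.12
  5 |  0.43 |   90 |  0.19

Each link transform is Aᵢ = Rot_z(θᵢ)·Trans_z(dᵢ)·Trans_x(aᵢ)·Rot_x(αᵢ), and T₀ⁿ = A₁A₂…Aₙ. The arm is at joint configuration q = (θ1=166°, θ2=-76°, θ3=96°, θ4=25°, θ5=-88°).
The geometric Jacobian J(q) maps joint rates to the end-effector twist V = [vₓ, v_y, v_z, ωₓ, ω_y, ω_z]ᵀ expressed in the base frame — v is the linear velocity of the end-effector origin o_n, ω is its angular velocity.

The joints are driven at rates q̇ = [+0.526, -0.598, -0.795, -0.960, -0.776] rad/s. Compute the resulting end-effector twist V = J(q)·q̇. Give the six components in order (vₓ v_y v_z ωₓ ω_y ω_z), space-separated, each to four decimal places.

-0.1814 0.1127 -0.6079 1.0884 -0.6550 -0.7961

o_n = [-0.8060, -0.8223, -0.3697]
J₁: ẑ×o_n = [0.8223, -0.8060, 0.0000], ω = ẑ
J2: z=[0.2419, 0.9703, 0.0000] o=[-0.5725, 0.1427, 0.0000] → [-0.3588, 0.0894, -0.0069, 0.2419, 0.9703, 0.0000]
J3: z=[-0.9415, 0.2347, 0.2419] o=[-0.6077, 0.1515, -0.1455] → [0.1830, -0.2590, 0.9634, -0.9415, 0.2347, 0.2419]
J4: z=[0.2587, 0.0432, 0.9650] o=[-0.6747, -0.1495, -0.1141] → [0.6382, -0.0606, -0.1684, 0.2587, 0.0432, 0.9650]
J5: z=[-0.9446, -0.1977, 0.2621] o=[-0.5183, -0.7515, -0.0047] → [0.0907, -0.4202, 0.0100, -0.9446, -0.1977, 0.2621]
V = J·q̇ = [-0.1814, 0.1127, -0.6079, 1.0884, -0.6550, -0.7961]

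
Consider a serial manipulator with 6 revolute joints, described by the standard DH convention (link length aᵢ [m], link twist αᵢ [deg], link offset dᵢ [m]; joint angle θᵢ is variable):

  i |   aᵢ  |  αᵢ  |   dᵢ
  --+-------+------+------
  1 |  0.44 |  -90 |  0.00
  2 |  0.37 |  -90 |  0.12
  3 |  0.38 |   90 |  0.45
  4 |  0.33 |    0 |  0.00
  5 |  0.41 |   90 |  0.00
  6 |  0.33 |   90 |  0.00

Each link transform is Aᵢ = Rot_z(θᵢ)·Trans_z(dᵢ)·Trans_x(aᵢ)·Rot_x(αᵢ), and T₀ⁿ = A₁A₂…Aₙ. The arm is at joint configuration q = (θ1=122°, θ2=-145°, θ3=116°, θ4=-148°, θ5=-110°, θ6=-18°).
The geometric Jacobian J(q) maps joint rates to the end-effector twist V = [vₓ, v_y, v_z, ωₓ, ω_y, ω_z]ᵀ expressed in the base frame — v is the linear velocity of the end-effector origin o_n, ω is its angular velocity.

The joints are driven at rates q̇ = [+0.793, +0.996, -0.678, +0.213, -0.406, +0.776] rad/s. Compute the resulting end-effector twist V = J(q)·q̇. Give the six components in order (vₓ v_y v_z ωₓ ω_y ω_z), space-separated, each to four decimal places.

-0.6625 0.4837 -0.2272 -0.4005 -0.1108 0.0794

o_n = [-0.5796, 0.5314, 0.9777]
J₁: ẑ×o_n = [-0.5314, -0.5796, 0.0000], ω = ẑ
J2: z=[-0.8480, -0.5299, 0.0000] o=[-0.2332, 0.3731, 0.0000] → [-0.5181, 0.8291, -0.3178, -0.8480, -0.5299, 0.0000]
J3: z=[-0.3039, 0.4864, 0.8192] o=[-0.1743, 0.0525, 0.2122] → [-0.0200, -0.0994, 0.0516, -0.3039, 0.4864, 0.8192]
J4: z=[0.7619, -0.3921, 0.5155] o=[-0.0938, 0.5681, 0.4853] → [-0.1741, -0.6256, -0.2185, 0.7619, -0.3921, 0.5155]
J5: z=[0.7619, -0.3921, 0.5155] o=[-0.2007, 0.2645, 0.4124] → [-0.3592, -0.6260, 0.0547, 0.7619, -0.3921, 0.5155]
J6: z=[0.4962, 0.8649, -0.0756] o=[-0.3713, 0.3931, 0.7624] → [0.1967, -0.0911, 0.2488, 0.4962, 0.8649, -0.0756]
V = J·q̇ = [-0.6625, 0.4837, -0.2272, -0.4005, -0.1108, 0.0794]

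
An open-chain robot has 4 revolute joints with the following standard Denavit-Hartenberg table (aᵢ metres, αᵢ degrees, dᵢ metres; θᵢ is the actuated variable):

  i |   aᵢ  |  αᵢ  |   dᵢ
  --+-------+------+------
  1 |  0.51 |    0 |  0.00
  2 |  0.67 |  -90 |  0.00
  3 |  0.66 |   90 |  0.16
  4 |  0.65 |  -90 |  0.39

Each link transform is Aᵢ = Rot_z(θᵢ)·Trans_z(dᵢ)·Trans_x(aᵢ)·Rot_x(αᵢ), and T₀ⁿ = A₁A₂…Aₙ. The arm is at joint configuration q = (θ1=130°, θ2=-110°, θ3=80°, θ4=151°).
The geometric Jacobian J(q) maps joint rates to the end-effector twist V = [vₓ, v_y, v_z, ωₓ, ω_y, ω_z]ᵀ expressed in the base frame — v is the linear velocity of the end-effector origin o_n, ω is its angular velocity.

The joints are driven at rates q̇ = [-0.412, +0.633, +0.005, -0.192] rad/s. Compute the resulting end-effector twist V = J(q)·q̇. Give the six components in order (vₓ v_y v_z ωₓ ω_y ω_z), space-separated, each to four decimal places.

o_n = [0.5151, 1.2031, -0.0224]
J₁: ẑ×o_n = [-1.2031, 0.5151, 0.0000], ω = ẑ
J2: z=[0.0000, 0.0000, 1.0000] o=[-0.3278, 0.3907, 0.0000] → [-0.8124, 0.8429, 0.0000, 0.0000, 0.0000, 1.0000]
J3: z=[-0.3420, 0.9397, 0.0000] o=[0.3018, 0.6198, 0.0000] → [-0.0210, -0.0077, -0.4000, -0.3420, 0.9397, 0.0000]
J4: z=[0.9254, 0.3368, 0.1736] o=[0.3547, 0.8094, -0.6500] → [0.1430, -0.5529, 0.3103, 0.9254, 0.3368, 0.1736]
V = J·q̇ = [-0.0461, 0.4275, -0.0616, -0.1794, -0.0600, 0.1877]

-0.0461 0.4275 -0.0616 -0.1794 -0.0600 0.1877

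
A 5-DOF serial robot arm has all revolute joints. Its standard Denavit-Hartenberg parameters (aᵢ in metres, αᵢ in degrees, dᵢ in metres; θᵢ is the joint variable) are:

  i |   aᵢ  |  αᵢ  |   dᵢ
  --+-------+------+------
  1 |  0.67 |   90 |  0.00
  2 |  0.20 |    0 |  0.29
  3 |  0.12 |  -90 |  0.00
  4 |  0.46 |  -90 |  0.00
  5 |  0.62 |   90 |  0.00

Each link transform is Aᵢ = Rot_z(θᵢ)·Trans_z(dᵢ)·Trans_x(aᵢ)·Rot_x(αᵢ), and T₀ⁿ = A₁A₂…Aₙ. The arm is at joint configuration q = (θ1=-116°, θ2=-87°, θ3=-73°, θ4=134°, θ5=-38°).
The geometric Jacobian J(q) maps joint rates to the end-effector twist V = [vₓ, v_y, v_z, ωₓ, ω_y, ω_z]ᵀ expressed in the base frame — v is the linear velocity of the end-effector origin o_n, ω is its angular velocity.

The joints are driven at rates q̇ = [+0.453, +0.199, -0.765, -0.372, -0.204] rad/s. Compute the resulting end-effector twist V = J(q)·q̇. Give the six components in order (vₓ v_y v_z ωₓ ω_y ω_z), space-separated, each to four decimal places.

o_n = [-0.2249, -1.3561, -0.3741]
J₁: ẑ×o_n = [1.3561, -0.2249, 0.0000], ω = ẑ
J2: z=[-0.8988, 0.4384, 0.0000] o=[-0.2937, -0.6022, 0.0000] → [-0.1640, -0.3362, 0.6474, -0.8988, 0.4384, 0.0000]
J3: z=[-0.8988, 0.4384, 0.0000] o=[-0.5589, -0.4845, -0.1997] → [-0.0764, -0.1567, 0.6370, -0.8988, 0.4384, 0.0000]
J4: z=[-0.1499, -0.3074, -0.9397] o=[-0.5095, -0.3831, -0.2408] → [-0.8733, -0.2874, 0.2334, -0.1499, -0.3074, -0.9397]
J5: z=[-0.9207, -0.3030, 0.2460] o=[-0.3437, -0.7981, -0.1315] → [0.2108, -0.1941, 0.5498, -0.9207, -0.3030, 0.2460]
V = J·q̇ = [0.9220, 0.0976, -0.5574, 0.7523, -0.0719, 0.7524]

0.9220 0.0976 -0.5574 0.7523 -0.0719 0.7524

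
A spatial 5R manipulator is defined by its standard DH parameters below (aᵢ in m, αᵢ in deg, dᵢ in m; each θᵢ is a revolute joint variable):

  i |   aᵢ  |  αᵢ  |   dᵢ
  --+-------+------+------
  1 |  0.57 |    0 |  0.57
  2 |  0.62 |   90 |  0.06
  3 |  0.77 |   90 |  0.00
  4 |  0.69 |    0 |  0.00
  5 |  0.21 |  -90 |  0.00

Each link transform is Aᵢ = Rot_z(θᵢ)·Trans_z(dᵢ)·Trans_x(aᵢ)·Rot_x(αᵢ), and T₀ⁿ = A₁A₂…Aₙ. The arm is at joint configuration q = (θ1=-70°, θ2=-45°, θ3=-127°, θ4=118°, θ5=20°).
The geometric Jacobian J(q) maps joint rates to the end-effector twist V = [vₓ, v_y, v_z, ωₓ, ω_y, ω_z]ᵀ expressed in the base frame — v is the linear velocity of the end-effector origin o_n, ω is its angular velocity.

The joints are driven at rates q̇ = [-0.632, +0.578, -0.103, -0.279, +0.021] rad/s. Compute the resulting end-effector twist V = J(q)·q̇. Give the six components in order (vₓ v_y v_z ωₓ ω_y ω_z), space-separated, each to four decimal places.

-0.3991 0.1130 -0.1467 0.0063 -0.2303 -0.2093

o_n = [-0.6728, -0.6225, 0.3984]
J₁: ẑ×o_n = [0.6225, -0.6728, 0.0000], ω = ẑ
J2: z=[0.0000, 0.0000, 1.0000] o=[0.1950, -0.5356, 0.5700] → [0.0869, -0.8678, 0.0000, 0.0000, 0.0000, 1.0000]
J3: z=[-0.9063, 0.4226, 0.0000] o=[-0.0671, -1.0975, 0.6300] → [-0.0979, -0.2099, -0.1745, -0.9063, 0.4226, 0.0000]
J4: z=[0.3375, 0.7238, 0.6018] o=[0.1288, -0.6776, 0.0151] → [0.2443, -0.6118, 0.5988, 0.3375, 0.7238, 0.6018]
J5: z=[0.3375, 0.7238, 0.6018] o=[-0.5058, -0.5968, 0.2738] → [0.1057, -0.1426, 0.1122, 0.3375, 0.7238, 0.6018]
V = J·q̇ = [-0.3991, 0.1130, -0.1467, 0.0063, -0.2303, -0.2093]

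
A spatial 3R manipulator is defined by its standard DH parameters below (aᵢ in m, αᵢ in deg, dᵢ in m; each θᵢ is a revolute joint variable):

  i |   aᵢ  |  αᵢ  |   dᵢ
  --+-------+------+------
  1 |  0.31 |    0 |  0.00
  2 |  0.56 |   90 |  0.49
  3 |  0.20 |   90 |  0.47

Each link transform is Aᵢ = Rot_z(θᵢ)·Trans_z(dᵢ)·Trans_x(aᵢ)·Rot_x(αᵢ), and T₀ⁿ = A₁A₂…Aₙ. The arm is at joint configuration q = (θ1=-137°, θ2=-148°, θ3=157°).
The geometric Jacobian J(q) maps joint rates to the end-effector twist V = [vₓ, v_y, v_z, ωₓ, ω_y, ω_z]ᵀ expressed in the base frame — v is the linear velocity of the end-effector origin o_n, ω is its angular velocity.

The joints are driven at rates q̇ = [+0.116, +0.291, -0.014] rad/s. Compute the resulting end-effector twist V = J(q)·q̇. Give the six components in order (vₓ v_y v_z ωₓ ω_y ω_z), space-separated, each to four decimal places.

-0.0735 0.1991 0.0026 -0.0135 0.0036 0.4070

o_n = [0.3246, 0.0300, 0.5681]
J₁: ẑ×o_n = [-0.0300, 0.3246, 0.0000], ω = ẑ
J2: z=[0.0000, 0.0000, 1.0000] o=[-0.2267, -0.2114, 0.0000] → [-0.2414, 0.5513, 0.0000, 0.0000, 0.0000, 1.0000]
J3: z=[0.9659, -0.2588, 0.0000] o=[-0.0818, 0.3295, 0.4900] → [-0.0202, -0.0755, -0.1841, 0.9659, -0.2588, 0.0000]
V = J·q̇ = [-0.0735, 0.1991, 0.0026, -0.0135, 0.0036, 0.4070]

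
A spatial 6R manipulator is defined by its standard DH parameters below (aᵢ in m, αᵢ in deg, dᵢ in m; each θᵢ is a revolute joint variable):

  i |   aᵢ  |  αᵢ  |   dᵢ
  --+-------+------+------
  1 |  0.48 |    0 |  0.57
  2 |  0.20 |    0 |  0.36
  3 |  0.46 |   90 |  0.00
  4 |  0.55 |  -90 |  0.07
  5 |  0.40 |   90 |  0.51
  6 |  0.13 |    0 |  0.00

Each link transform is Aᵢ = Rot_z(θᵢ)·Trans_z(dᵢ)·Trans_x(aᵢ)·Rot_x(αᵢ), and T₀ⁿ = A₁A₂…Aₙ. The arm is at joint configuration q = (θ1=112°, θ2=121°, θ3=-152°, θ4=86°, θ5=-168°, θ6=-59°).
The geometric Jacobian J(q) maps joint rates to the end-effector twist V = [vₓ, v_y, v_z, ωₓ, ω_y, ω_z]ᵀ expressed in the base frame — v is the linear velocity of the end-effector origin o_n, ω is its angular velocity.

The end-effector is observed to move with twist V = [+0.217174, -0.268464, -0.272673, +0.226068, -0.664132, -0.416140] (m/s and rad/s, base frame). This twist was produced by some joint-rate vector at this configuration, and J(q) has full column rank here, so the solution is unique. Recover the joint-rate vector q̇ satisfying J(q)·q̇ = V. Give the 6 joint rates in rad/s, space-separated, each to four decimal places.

o_n = [-0.1244, 0.3272, 1.0508]
J₁: ẑ×o_n = [-0.3272, -0.1244, 0.0000], ω = ẑ
J2: z=[0.0000, 0.0000, 1.0000] o=[-0.1798, 0.4450, 0.5700] → [0.1178, 0.0554, -0.0000, 0.0000, 0.0000, 1.0000]
J3: z=[0.0000, 0.0000, 1.0000] o=[-0.3002, 0.2853, 0.9300] → [-0.0419, 0.1758, 0.0000, 0.0000, 0.0000, 1.0000]
J4: z=[0.9877, -0.1564, 0.0000] o=[-0.2282, 0.7397, 0.9300] → [-0.0189, -0.1193, -0.3911, 0.9877, -0.1564, 0.0000]
J5: z=[-0.1561, -0.9853, 0.0698] o=[-0.1531, 0.7666, 1.4787] → [0.4522, -0.0648, 0.0968, -0.1561, -0.9853, 0.0698]
J6: z=[-0.9684, 0.1387, -0.2074] o=[-0.1548, 0.2241, 1.1239] → [0.0112, -0.0771, -0.1041, -0.9684, 0.1387, -0.2074]
q̇ = J⁺·V = [0.1820, -0.0990, -0.4550, 0.7380, 0.6160, 0.4200]

0.1820 -0.0990 -0.4550 0.7380 0.6160 0.4200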